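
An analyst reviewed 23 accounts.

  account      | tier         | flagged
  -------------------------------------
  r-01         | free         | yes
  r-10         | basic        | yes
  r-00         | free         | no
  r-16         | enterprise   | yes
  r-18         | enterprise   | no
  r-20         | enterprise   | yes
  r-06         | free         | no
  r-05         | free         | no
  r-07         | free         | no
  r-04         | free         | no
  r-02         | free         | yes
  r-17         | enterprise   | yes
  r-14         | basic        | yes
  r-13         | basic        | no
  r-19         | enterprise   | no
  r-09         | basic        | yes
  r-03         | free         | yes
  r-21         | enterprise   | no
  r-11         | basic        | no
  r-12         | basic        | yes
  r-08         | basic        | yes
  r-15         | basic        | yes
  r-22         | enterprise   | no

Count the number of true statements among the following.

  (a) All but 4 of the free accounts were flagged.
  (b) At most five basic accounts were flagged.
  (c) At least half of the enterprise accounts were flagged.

0

(a) free: |A| = 8, |A ∩ B| = 3; needs |A ∖ B| = 4 — false.
(b) basic: |A| = 8, |A ∩ B| = 6; needs |A ∩ B| ≤ 5 — false.
(c) enterprise: |A| = 7, |A ∩ B| = 3; needs |A ∩ B| ≥ |A ∖ B| — false.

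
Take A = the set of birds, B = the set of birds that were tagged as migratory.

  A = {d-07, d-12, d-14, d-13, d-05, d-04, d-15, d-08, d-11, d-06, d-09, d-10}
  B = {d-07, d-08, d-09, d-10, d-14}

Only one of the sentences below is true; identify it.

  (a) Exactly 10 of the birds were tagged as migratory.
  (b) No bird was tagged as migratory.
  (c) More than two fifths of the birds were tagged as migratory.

|A| = 12, |A ∩ B| = 5, |A ∖ B| = 7.
(a) requires |A ∩ B| = 10: false.
(b) requires A ∩ B = ∅ (|A ∩ B| = 0): false.
(c) requires |A ∩ B| / |A| > 2/5: true.

(c)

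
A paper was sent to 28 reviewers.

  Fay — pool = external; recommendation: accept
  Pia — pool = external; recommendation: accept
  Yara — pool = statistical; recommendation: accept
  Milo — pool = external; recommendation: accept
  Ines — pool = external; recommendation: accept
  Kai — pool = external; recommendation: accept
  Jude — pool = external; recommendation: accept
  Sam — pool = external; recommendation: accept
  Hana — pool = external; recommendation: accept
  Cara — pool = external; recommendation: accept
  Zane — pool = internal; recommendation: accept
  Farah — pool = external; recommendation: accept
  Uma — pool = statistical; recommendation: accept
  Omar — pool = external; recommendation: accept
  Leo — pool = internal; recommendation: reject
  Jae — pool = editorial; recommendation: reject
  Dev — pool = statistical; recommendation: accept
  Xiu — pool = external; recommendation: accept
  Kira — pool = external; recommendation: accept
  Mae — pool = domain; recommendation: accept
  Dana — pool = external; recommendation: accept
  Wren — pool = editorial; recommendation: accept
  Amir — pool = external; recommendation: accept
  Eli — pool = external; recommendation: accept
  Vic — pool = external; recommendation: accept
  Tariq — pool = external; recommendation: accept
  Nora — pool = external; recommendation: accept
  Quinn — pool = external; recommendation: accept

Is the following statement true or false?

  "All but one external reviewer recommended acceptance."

False

The determiner here denotes the relation: |A ∖ B| = 1.
|A| = 20, |A ∩ B| = 20, |A ∖ B| = 0.
|A ∖ B| = 0, so the statement is false.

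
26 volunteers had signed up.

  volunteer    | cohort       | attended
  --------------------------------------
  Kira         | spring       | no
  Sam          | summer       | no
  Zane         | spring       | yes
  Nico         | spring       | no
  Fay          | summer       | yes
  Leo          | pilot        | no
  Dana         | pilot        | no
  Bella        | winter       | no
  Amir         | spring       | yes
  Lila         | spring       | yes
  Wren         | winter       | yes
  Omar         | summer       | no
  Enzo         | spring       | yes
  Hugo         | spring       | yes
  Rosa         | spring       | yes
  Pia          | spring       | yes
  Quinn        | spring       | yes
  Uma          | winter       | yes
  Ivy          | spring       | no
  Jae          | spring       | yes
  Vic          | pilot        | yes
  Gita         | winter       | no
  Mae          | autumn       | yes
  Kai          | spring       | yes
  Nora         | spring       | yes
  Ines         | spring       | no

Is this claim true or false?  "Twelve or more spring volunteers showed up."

'Twelve or more spring volunteers showed up' holds iff |A ∩ B| ≥ 12.
|A| = 15, |A ∩ B| = 11, |A ∖ B| = 4.
|A ∩ B| = 11, so the statement is false.

False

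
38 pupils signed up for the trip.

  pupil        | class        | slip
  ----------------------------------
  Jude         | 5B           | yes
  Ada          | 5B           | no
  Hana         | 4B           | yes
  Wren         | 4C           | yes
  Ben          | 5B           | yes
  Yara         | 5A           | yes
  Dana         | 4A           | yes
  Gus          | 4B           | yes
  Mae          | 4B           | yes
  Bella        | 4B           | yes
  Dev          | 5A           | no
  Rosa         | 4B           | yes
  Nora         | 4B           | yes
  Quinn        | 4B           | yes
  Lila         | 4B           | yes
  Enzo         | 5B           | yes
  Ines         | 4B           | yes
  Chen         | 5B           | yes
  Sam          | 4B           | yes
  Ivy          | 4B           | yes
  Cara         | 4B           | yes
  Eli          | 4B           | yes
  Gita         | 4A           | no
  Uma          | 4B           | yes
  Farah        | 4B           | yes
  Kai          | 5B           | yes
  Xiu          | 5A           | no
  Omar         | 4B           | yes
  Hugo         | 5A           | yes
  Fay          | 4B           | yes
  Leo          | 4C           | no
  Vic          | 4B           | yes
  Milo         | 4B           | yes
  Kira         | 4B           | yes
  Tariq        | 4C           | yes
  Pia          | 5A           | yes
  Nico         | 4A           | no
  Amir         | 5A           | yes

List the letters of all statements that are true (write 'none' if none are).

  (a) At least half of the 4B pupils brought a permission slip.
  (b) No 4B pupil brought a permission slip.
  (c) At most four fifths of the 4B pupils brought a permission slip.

|A| = 20, |A ∩ B| = 20, |A ∖ B| = 0.
(a) |A ∩ B| ≥ |A ∖ B|: holds.
(b) A ∩ B = ∅ (|A ∩ B| = 0): fails.
(c) |A ∩ B| / |A| ≤ 4/5: fails.

(a)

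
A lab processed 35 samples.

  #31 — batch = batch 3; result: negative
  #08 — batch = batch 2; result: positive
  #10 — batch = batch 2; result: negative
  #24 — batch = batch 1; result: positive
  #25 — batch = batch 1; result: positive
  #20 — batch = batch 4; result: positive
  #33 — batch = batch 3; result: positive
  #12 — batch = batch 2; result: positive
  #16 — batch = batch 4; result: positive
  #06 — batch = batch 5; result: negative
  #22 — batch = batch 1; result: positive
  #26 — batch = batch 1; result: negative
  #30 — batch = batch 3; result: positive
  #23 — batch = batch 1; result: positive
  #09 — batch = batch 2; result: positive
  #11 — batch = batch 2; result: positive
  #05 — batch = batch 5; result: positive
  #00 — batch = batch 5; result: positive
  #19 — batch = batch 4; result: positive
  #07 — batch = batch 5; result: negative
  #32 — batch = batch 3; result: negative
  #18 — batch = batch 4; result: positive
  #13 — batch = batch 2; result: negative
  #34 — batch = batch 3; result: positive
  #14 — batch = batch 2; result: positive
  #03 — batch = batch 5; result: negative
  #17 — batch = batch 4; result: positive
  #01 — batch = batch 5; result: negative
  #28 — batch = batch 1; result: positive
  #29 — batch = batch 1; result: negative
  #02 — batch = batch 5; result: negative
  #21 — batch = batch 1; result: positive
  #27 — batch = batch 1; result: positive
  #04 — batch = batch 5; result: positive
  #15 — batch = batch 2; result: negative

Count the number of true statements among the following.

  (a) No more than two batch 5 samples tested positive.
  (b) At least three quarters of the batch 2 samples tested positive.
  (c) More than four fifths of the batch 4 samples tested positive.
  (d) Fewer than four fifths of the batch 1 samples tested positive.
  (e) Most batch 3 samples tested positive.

(a) batch 5: |A| = 8, |A ∩ B| = 3; needs |A ∩ B| ≤ 2 — false.
(b) batch 2: |A| = 8, |A ∩ B| = 5; needs |A ∩ B| / |A| ≥ 3/4 — false.
(c) batch 4: |A| = 5, |A ∩ B| = 5; needs |A ∩ B| / |A| > 4/5 — true.
(d) batch 1: |A| = 9, |A ∩ B| = 7; needs |A ∩ B| / |A| < 4/5 — true.
(e) batch 3: |A| = 5, |A ∩ B| = 3; needs |A ∩ B| > |A ∖ B| — true.

3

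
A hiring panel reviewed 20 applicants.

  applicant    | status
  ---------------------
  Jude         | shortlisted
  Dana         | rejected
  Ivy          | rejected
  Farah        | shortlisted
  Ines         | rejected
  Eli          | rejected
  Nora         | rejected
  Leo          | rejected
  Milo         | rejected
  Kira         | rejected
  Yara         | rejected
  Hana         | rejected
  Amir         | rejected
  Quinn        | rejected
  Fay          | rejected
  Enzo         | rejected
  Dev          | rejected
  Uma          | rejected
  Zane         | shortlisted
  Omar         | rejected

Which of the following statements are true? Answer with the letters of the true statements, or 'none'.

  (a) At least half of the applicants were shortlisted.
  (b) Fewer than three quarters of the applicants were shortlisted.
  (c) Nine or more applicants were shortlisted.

(b)

|A| = 20, |A ∩ B| = 3, |A ∖ B| = 17.
(a) |A ∩ B| ≥ |A ∖ B|: fails.
(b) |A ∩ B| / |A| < 3/4: holds.
(c) |A ∩ B| ≥ 9: fails.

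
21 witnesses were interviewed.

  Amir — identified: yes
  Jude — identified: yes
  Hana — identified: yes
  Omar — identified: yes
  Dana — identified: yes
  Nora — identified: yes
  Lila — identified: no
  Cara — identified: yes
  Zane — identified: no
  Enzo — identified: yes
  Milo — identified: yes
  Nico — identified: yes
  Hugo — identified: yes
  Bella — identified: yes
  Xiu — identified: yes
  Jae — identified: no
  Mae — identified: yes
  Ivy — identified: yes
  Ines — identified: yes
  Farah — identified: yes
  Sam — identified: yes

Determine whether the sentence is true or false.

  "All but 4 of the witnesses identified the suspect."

The determiner here denotes the relation: |A ∖ B| = 4.
|A| = 21, |A ∩ B| = 18, |A ∖ B| = 3.
|A ∖ B| = 3, so the statement is false.

False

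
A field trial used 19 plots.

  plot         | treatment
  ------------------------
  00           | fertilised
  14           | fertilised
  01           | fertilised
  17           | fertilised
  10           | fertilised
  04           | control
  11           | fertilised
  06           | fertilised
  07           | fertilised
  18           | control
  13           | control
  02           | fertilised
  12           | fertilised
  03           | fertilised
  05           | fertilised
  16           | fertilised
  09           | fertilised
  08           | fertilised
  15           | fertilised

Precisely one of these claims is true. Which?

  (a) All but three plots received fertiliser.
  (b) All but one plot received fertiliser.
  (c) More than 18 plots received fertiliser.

|A| = 19, |A ∩ B| = 16, |A ∖ B| = 3.
(a) requires |A ∖ B| = 3: true.
(b) requires |A ∖ B| = 1: false.
(c) requires |A ∩ B| > 18: false.

(a)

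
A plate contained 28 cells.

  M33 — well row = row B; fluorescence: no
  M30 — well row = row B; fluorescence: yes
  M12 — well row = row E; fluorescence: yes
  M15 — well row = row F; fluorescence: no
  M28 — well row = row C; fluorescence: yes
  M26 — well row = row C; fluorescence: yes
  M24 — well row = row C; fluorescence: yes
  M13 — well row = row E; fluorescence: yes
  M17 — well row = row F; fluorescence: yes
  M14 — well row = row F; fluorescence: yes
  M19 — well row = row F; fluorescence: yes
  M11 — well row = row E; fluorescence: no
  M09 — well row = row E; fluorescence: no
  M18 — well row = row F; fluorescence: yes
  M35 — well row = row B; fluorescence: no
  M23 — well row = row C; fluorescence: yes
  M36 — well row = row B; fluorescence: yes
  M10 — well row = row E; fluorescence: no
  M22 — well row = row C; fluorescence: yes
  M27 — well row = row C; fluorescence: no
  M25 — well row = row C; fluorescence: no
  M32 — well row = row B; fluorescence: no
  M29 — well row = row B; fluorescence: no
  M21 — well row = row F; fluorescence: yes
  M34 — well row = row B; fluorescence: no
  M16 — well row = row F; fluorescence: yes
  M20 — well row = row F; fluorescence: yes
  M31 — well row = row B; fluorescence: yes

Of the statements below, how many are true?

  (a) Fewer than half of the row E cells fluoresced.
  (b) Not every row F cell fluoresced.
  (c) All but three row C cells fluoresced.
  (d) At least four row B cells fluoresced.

(a) row E: |A| = 5, |A ∩ B| = 2; needs |A ∩ B| < |A ∖ B| — true.
(b) row F: |A| = 8, |A ∩ B| = 7; needs A ⊄ B (|A ∖ B| ≥ 1) — true.
(c) row C: |A| = 7, |A ∩ B| = 5; needs |A ∖ B| = 3 — false.
(d) row B: |A| = 8, |A ∩ B| = 3; needs |A ∩ B| ≥ 4 — false.

2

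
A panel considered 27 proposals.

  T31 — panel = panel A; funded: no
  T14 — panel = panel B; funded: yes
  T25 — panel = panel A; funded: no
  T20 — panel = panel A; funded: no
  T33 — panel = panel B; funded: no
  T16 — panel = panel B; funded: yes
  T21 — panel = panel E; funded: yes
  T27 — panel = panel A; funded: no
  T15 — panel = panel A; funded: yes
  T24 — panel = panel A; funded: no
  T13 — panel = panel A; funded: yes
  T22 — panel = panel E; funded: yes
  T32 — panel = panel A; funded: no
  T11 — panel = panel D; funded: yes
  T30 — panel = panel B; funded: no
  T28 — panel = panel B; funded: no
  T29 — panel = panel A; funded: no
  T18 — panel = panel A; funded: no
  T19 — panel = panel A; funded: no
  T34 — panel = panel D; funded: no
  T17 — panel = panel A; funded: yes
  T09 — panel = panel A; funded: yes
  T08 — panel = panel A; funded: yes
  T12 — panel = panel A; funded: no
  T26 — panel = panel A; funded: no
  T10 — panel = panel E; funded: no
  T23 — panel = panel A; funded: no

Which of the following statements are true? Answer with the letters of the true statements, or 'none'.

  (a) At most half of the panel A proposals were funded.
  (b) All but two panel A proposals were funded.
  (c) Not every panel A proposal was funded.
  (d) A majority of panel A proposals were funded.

|A| = 17, |A ∩ B| = 5, |A ∖ B| = 12.
(a) |A ∩ B| ≤ |A ∖ B|: holds.
(b) |A ∖ B| = 2: fails.
(c) A ⊄ B (|A ∖ B| ≥ 1): holds.
(d) |A ∩ B| > |A ∖ B|: fails.

(a), (c)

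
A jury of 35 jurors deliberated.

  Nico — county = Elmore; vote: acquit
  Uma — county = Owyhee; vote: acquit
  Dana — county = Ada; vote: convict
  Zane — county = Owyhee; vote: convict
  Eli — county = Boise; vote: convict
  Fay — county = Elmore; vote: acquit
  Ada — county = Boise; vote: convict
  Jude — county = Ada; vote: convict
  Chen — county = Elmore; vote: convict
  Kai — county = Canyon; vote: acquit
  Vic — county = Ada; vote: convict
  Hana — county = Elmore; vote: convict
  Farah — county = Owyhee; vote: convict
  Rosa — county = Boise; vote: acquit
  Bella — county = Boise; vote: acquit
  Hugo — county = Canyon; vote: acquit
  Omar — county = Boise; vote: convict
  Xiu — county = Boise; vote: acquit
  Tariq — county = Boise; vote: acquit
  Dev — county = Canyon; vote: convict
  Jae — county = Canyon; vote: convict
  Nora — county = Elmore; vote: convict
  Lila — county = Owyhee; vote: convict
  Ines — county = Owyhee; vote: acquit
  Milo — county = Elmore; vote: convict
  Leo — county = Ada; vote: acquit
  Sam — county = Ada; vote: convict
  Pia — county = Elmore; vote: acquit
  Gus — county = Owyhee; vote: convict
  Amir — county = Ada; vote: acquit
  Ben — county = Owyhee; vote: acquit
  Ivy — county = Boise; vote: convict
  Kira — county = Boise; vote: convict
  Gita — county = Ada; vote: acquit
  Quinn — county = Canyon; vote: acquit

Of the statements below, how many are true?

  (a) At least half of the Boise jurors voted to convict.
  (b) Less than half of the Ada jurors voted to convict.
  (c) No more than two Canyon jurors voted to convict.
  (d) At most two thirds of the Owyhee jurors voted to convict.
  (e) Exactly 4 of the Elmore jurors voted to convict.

(a) Boise: |A| = 9, |A ∩ B| = 5; needs |A ∩ B| ≥ |A ∖ B| — true.
(b) Ada: |A| = 7, |A ∩ B| = 4; needs |A ∩ B| < |A ∖ B| — false.
(c) Canyon: |A| = 5, |A ∩ B| = 2; needs |A ∩ B| ≤ 2 — true.
(d) Owyhee: |A| = 7, |A ∩ B| = 4; needs |A ∩ B| / |A| ≤ 2/3 — true.
(e) Elmore: |A| = 7, |A ∩ B| = 4; needs |A ∩ B| = 4 — true.

4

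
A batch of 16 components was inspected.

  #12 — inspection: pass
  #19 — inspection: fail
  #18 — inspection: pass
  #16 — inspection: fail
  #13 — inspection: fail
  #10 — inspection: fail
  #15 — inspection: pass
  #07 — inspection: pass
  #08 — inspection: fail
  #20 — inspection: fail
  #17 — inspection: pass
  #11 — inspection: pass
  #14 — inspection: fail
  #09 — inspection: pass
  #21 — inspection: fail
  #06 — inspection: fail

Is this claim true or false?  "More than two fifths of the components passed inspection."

True

'More than two fifths of the components passed inspection' holds iff |A ∩ B| / |A| > 2/5.
|A| = 16, |A ∩ B| = 7, |A ∖ B| = 9.
|A ∩ B|/|A| = 7/16, so the statement is true.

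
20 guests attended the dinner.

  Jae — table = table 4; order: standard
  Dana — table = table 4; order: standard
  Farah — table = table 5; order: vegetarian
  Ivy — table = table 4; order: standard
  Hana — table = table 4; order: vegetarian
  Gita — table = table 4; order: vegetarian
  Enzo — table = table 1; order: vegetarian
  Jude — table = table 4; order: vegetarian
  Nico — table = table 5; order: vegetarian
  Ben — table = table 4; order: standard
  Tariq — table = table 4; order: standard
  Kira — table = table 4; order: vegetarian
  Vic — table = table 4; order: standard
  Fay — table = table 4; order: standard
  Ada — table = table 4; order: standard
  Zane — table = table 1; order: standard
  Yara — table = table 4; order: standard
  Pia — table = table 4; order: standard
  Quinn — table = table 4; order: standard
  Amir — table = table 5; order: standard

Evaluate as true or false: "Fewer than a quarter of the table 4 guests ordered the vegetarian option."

False

The determiner here denotes the relation: |A ∩ B| / |A| < 1/4.
|A| = 15, |A ∩ B| = 4, |A ∖ B| = 11.
|A ∩ B|/|A| = 4/15, so the statement is false.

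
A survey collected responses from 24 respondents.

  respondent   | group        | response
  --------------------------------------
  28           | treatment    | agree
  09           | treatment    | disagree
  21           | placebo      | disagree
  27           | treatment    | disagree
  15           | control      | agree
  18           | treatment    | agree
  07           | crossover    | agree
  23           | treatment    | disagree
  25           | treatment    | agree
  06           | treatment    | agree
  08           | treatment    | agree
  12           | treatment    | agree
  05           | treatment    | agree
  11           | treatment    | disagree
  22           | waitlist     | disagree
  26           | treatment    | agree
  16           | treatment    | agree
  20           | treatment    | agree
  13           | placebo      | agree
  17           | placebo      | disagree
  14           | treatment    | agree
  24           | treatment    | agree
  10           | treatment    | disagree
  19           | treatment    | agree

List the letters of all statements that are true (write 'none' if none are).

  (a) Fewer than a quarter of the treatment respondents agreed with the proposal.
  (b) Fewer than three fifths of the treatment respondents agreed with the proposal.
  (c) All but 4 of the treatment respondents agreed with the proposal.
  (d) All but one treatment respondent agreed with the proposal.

|A| = 18, |A ∩ B| = 13, |A ∖ B| = 5.
(a) |A ∩ B| / |A| < 1/4: fails.
(b) |A ∩ B| / |A| < 3/5: fails.
(c) |A ∖ B| = 4: fails.
(d) |A ∖ B| = 1: fails.

none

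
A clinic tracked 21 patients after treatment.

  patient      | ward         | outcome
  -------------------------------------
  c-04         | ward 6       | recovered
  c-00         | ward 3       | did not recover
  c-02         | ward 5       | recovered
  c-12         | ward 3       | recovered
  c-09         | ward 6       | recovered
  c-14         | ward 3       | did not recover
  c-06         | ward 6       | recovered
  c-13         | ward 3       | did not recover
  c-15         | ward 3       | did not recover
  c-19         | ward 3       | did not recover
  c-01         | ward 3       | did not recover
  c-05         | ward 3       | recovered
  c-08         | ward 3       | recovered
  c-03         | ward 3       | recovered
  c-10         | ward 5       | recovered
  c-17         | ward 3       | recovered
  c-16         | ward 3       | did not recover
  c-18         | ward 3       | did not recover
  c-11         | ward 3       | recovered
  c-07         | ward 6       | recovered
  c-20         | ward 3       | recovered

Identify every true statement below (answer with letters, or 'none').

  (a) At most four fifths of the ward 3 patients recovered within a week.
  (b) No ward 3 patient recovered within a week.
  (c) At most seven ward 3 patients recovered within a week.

|A| = 15, |A ∩ B| = 7, |A ∖ B| = 8.
(a) |A ∩ B| / |A| ≤ 4/5: holds.
(b) A ∩ B = ∅ (|A ∩ B| = 0): fails.
(c) |A ∩ B| ≤ 7: holds.

(a), (c)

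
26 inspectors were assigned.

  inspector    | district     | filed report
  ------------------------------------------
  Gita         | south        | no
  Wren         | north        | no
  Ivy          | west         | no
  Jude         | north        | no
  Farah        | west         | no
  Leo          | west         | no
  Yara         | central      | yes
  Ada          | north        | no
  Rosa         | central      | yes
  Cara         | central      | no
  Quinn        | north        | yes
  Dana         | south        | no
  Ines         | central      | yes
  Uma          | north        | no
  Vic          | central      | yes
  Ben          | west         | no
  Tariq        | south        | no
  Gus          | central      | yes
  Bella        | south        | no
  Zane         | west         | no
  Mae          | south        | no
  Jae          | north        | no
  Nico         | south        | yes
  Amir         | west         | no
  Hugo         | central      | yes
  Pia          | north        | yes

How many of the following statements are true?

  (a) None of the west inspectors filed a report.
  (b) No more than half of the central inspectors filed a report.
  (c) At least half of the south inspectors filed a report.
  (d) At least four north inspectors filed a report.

1

(a) west: |A| = 6, |A ∩ B| = 0; needs A ∩ B = ∅ (|A ∩ B| = 0) — true.
(b) central: |A| = 7, |A ∩ B| = 6; needs |A ∩ B| ≤ |A ∖ B| — false.
(c) south: |A| = 6, |A ∩ B| = 1; needs |A ∩ B| ≥ |A ∖ B| — false.
(d) north: |A| = 7, |A ∩ B| = 2; needs |A ∩ B| ≥ 4 — false.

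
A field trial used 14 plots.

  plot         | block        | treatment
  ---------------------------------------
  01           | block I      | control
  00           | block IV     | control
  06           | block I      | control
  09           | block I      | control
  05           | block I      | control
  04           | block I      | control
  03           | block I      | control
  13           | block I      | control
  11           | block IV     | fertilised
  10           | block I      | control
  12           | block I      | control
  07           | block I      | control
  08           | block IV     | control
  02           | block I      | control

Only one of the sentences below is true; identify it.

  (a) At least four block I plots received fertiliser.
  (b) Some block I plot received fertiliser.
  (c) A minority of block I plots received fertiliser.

(c)

|A| = 11, |A ∩ B| = 0, |A ∖ B| = 11.
(a) requires |A ∩ B| ≥ 4: false.
(b) requires A ∩ B ≠ ∅ (|A ∩ B| ≥ 1): false.
(c) requires |A ∩ B| < |A ∖ B|: true.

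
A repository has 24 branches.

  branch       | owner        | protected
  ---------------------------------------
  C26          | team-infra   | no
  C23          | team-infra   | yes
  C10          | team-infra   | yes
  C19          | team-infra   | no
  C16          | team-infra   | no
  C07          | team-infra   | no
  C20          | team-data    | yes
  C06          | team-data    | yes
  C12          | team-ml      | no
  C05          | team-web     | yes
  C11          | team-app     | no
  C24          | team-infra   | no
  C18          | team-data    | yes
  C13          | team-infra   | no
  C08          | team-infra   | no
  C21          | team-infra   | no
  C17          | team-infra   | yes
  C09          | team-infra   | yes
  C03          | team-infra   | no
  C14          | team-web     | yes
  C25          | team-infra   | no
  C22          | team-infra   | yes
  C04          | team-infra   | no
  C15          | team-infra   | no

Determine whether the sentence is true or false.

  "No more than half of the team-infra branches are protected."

True

'No more than half of the team-infra branches are protected' holds iff |A ∩ B| ≤ |A ∖ B|.
|A| = 17, |A ∩ B| = 5, |A ∖ B| = 12.
5 < 12, so the statement is true.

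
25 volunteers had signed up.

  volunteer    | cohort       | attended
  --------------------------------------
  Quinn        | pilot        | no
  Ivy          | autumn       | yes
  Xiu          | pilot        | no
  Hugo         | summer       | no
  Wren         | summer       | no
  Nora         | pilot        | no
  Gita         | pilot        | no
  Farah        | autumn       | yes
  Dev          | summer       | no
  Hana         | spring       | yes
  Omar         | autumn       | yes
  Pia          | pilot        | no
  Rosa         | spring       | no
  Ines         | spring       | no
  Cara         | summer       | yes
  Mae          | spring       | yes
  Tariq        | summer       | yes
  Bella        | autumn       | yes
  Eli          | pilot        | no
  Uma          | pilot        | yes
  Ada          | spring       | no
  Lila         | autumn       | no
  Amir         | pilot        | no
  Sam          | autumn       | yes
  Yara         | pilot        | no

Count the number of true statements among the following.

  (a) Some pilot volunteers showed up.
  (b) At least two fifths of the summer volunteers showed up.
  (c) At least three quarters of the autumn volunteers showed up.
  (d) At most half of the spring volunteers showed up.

4

(a) pilot: |A| = 9, |A ∩ B| = 1; needs A ∩ B ≠ ∅ (|A ∩ B| ≥ 1) — true.
(b) summer: |A| = 5, |A ∩ B| = 2; needs |A ∩ B| / |A| ≥ 2/5 — true.
(c) autumn: |A| = 6, |A ∩ B| = 5; needs |A ∩ B| / |A| ≥ 3/4 — true.
(d) spring: |A| = 5, |A ∩ B| = 2; needs |A ∩ B| ≤ |A ∖ B| — true.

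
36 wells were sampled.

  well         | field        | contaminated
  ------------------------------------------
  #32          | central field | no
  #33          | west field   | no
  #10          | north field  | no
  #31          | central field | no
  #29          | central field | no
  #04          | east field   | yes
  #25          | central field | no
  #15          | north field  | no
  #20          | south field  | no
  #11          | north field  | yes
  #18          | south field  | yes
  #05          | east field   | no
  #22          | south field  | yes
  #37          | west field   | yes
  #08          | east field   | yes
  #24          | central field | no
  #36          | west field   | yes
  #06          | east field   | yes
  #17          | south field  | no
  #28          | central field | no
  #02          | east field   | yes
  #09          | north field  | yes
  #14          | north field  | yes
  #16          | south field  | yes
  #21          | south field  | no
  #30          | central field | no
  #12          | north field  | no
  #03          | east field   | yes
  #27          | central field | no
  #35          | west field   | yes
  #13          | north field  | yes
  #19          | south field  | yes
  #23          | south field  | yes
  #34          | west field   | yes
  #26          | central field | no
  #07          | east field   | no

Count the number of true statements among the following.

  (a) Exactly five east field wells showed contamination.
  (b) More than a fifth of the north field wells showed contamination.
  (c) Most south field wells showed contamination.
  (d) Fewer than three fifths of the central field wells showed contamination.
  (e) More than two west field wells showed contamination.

(a) east field: |A| = 7, |A ∩ B| = 5; needs |A ∩ B| = 5 — true.
(b) north field: |A| = 7, |A ∩ B| = 4; needs |A ∩ B| / |A| > 1/5 — true.
(c) south field: |A| = 8, |A ∩ B| = 5; needs |A ∩ B| > |A ∖ B| — true.
(d) central field: |A| = 9, |A ∩ B| = 0; needs |A ∩ B| / |A| < 3/5 — true.
(e) west field: |A| = 5, |A ∩ B| = 4; needs |A ∩ B| > 2 — true.

5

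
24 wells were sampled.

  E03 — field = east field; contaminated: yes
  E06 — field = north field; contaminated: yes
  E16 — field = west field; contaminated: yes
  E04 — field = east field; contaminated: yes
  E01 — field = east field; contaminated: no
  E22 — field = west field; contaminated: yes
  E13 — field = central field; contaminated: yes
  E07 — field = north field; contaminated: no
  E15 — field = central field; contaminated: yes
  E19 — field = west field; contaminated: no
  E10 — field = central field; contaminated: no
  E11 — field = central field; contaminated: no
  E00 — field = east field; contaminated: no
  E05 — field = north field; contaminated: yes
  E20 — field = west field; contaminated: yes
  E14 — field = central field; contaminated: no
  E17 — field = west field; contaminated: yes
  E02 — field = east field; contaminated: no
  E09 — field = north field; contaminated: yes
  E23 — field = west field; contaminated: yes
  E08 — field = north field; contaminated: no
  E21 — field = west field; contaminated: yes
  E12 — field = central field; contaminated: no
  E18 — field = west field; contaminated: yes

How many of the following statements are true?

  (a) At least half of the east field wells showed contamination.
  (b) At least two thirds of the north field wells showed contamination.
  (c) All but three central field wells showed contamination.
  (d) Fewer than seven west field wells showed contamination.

(a) east field: |A| = 5, |A ∩ B| = 2; needs |A ∩ B| ≥ |A ∖ B| — false.
(b) north field: |A| = 5, |A ∩ B| = 3; needs |A ∩ B| / |A| ≥ 2/3 — false.
(c) central field: |A| = 6, |A ∩ B| = 2; needs |A ∖ B| = 3 — false.
(d) west field: |A| = 8, |A ∩ B| = 7; needs |A ∩ B| < 7 — false.

0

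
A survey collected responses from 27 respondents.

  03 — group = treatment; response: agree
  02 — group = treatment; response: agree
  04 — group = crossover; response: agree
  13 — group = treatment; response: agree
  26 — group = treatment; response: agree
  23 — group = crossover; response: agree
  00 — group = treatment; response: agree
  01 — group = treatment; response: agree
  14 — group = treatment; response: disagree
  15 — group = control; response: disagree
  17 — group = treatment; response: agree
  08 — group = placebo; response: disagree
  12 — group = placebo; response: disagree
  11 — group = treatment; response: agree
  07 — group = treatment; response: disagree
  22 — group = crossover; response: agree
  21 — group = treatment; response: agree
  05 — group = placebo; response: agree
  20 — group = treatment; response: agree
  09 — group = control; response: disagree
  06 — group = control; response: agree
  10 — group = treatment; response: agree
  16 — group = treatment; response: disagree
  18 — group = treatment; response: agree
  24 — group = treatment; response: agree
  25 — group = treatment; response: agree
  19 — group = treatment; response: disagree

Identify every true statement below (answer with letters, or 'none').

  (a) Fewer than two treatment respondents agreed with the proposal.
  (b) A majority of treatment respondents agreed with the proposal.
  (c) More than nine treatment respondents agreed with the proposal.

|A| = 18, |A ∩ B| = 14, |A ∖ B| = 4.
(a) |A ∩ B| < 2: fails.
(b) |A ∩ B| > |A ∖ B|: holds.
(c) |A ∩ B| > 9: holds.

(b), (c)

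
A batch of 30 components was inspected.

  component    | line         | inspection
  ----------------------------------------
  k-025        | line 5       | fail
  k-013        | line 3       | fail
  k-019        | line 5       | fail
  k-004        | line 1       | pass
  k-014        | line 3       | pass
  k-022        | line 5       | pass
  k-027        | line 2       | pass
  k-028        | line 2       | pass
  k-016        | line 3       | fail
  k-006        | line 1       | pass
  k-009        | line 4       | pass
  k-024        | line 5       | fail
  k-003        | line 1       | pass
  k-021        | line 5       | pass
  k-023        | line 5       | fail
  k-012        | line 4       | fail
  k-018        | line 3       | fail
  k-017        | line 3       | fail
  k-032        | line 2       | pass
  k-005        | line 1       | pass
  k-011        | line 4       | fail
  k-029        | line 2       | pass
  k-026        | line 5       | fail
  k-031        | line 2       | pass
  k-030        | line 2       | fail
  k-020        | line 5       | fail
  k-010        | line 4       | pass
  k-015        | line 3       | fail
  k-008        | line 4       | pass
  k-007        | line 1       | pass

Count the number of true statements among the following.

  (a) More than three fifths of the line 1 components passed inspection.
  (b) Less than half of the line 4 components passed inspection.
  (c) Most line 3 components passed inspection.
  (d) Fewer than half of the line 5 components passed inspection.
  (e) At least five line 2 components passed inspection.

3

(a) line 1: |A| = 5, |A ∩ B| = 5; needs |A ∩ B| / |A| > 3/5 — true.
(b) line 4: |A| = 5, |A ∩ B| = 3; needs |A ∩ B| < |A ∖ B| — false.
(c) line 3: |A| = 6, |A ∩ B| = 1; needs |A ∩ B| > |A ∖ B| — false.
(d) line 5: |A| = 8, |A ∩ B| = 2; needs |A ∩ B| < |A ∖ B| — true.
(e) line 2: |A| = 6, |A ∩ B| = 5; needs |A ∩ B| ≥ 5 — true.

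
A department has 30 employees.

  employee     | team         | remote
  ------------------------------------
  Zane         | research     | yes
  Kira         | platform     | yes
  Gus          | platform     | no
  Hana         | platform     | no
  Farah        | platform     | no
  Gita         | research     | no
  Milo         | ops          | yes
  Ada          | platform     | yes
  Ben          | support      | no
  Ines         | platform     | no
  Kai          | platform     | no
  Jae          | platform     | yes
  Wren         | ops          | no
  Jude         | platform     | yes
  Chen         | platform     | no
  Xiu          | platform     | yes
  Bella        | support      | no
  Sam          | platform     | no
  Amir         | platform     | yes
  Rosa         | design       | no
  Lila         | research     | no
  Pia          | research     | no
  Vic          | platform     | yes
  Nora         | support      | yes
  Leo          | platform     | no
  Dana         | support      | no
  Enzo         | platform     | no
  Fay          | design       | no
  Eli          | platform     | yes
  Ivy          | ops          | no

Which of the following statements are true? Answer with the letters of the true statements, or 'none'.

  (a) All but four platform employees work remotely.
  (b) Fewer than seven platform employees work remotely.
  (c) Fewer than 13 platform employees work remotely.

|A| = 17, |A ∩ B| = 8, |A ∖ B| = 9.
(a) |A ∖ B| = 4: fails.
(b) |A ∩ B| < 7: fails.
(c) |A ∩ B| < 13: holds.

(c)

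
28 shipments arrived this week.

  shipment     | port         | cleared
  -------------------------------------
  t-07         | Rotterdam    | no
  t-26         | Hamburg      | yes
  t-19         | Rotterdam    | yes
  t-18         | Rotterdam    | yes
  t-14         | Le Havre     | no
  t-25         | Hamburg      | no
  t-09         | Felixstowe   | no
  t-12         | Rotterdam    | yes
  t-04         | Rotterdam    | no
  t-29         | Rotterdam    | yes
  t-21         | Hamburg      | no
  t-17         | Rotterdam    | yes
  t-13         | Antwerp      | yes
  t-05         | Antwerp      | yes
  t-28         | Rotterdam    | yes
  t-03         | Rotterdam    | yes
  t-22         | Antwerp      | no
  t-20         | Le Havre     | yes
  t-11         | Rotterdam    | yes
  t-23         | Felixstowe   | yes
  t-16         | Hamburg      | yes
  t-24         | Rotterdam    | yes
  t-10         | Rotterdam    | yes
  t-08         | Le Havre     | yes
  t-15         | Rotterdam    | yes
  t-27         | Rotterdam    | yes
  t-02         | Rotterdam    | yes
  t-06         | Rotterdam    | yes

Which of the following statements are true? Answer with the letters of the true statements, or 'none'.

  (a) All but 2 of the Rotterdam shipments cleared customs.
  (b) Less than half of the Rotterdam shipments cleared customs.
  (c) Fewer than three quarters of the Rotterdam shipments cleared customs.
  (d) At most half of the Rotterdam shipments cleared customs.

(a)

|A| = 16, |A ∩ B| = 14, |A ∖ B| = 2.
(a) |A ∖ B| = 2: holds.
(b) |A ∩ B| < |A ∖ B|: fails.
(c) |A ∩ B| / |A| < 3/4: fails.
(d) |A ∩ B| ≤ |A ∖ B|: fails.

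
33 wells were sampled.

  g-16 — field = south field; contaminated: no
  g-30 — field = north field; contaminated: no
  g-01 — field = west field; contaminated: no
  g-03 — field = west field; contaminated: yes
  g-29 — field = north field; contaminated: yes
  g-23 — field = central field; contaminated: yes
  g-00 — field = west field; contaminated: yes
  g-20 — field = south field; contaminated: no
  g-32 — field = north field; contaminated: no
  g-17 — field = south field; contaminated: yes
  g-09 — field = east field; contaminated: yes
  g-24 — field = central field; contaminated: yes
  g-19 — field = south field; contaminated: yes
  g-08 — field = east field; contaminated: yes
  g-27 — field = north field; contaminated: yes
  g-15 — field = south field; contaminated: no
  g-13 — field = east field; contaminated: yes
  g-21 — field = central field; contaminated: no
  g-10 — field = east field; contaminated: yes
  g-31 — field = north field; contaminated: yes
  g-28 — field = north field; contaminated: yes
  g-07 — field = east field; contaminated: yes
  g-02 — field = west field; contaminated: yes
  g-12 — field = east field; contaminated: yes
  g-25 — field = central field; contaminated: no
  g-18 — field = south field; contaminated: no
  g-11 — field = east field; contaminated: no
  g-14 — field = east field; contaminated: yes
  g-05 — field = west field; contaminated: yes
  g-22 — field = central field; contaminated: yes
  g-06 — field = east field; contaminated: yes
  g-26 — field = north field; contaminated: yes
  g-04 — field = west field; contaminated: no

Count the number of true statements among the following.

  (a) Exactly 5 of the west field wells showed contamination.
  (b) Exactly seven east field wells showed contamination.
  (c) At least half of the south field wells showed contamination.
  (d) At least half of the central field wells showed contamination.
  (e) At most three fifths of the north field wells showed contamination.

1

(a) west field: |A| = 6, |A ∩ B| = 4; needs |A ∩ B| = 5 — false.
(b) east field: |A| = 9, |A ∩ B| = 8; needs |A ∩ B| = 7 — false.
(c) south field: |A| = 6, |A ∩ B| = 2; needs |A ∩ B| ≥ |A ∖ B| — false.
(d) central field: |A| = 5, |A ∩ B| = 3; needs |A ∩ B| ≥ |A ∖ B| — true.
(e) north field: |A| = 7, |A ∩ B| = 5; needs |A ∩ B| / |A| ≤ 3/5 — false.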